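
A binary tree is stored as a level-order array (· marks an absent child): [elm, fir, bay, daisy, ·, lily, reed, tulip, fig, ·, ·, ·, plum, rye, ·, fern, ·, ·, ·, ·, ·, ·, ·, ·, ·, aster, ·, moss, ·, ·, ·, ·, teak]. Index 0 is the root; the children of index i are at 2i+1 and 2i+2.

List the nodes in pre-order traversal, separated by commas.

elm, fir, daisy, tulip, fern, teak, fig, bay, lily, plum, aster, reed, rye, moss

Pre-order visits the node, then its left subtree, then its right subtree.
Visit elm.
At elm: go left to fir.
  Visit fir.
  At fir: go left to daisy.
    Visit daisy.
    At daisy: go left to tulip.
      Visit tulip.
      At tulip: go left to fern.
        Visit fern.
        At fern: no left child.
        At fern: go right to teak.
          teak is a leaf — visit teak.
      At tulip: no right child.
    At daisy: go right to fig.
      fig is a leaf — visit fig.
  At fir: no right child.
At elm: go right to bay.
  Visit bay.
  At bay: go left to lily.
    Visit lily.
    At lily: no left child.
    At lily: go right to plum.
      Visit plum.
      At plum: go left to aster.
        aster is a leaf — visit aster.
      At plum: no right child.
  At bay: go right to reed.
    Visit reed.
    At reed: go left to rye.
      Visit rye.
      At rye: go left to moss.
        moss is a leaf — visit moss.
      At rye: no right child.
    At reed: no right child.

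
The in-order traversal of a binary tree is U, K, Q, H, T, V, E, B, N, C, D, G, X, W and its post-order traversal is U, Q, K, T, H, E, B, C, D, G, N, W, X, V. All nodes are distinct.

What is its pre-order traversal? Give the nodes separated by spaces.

The last element of post-order is the root; it splits in-order into left and right subtrees.
Root V: left subtree has 5 nodes {U, K, Q, H, T}, right has 8 {E, B, N, C, D, G, X, W}.
  Root H: left subtree has 3 nodes {U, K, Q}, right has 1 {T}.
    Root K: left subtree has 1 node {U}, right has 1 {Q}.
  Root X: left subtree has 6 nodes {E, B, N, C, D, G}, right has 1 {W}.
    Root N: left subtree has 2 nodes {E, B}, right has 3 {C, D, G}.
      Root B: left subtree has 1 node {E}, right has 0 { }.
      Root G: left subtree has 2 nodes {C, D}, right has 0 { }.
        Root D: left subtree has 1 node {C}, right has 0 { }.

V H K U Q T X N B E G D C W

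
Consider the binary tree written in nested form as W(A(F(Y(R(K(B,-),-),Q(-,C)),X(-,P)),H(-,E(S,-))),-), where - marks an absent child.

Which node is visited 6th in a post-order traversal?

Y

Post-order visits the left subtree, then the right subtree, then the node.
At W: go left to A.
  At A: go left to F.
    At F: go left to Y.
      At Y: go left to R.
        At R: go left to K.
          At K: go left to B.
            B is a leaf — visit B.
          At K: no right child.
          Visit K.
        At R: no right child.
        Visit R.
      At Y: go right to Q.
        At Q: no left child.
        At Q: go right to C.
          C is a leaf — visit C.
        Visit Q.
      Visit Y.
    At F: go right to X.
      At X: no left child.
      At X: go right to P.
        P is a leaf — visit P.
      Visit X.
    Visit F.
  At A: go right to H.
    At H: no left child.
    At H: go right to E.
      At E: go left to S.
        S is a leaf — visit S.
      At E: no right child.
      Visit E.
    Visit H.
  Visit A.
At W: no right child.
Visit W.
Full post-order sequence: B, K, R, C, Q, Y, P, X, F, S, E, H, A, W.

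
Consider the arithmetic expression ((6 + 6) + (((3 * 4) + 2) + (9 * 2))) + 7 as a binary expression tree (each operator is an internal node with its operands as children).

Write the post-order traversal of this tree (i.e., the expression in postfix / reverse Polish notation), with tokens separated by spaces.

Post-order on an expression tree gives postfix notation: for each operator, emit left operand, right operand, then the operator.

6 6 + 3 4 * 2 + 9 2 * + + 7 +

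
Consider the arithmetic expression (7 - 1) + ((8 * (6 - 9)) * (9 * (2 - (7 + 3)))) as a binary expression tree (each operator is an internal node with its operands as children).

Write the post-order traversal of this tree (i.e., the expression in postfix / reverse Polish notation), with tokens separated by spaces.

7 1 - 8 6 9 - * 9 2 7 3 + - * * +

Post-order on an expression tree gives postfix notation: for each operator, emit left operand, right operand, then the operator.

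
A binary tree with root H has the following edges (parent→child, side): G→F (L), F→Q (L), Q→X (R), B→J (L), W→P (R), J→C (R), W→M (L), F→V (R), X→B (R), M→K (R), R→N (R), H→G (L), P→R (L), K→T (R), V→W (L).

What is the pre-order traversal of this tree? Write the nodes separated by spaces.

H G F Q X B J C V W M K T P R N

Pre-order visits the node, then its left subtree, then its right subtree.
Visit H.
At H: go left to G.
  Visit G.
  At G: go left to F.
    Visit F.
    At F: go left to Q.
      Visit Q.
      At Q: no left child.
      At Q: go right to X.
        Visit X.
        At X: no left child.
        At X: go right to B.
          Visit B.
          At B: go left to J.
            Visit J.
            At J: no left child.
            At J: go right to C.
              C is a leaf — visit C.
          At B: no right child.
    At F: go right to V.
      Visit V.
      At V: go left to W.
        Visit W.
        At W: go left to M.
          Visit M.
          At M: no left child.
          At M: go right to K.
            Visit K.
            At K: no left child.
            At K: go right to T.
              T is a leaf — visit T.
        At W: go right to P.
          Visit P.
          At P: go left to R.
            Visit R.
            At R: no left child.
            At R: go right to N.
              N is a leaf — visit N.
          At P: no right child.
      At V: no right child.
  At G: no right child.
At H: no right child.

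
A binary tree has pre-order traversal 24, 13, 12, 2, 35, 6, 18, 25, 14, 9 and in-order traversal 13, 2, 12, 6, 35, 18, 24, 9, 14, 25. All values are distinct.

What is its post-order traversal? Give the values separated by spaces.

The first element of pre-order is the root; it splits in-order into left and right subtrees.
Root 24: left subtree has 6 nodes {13, 2, 12, 6, 35, 18}, right has 3 {9, 14, 25}.
  Root 13: left subtree has 0 nodes { }, right has 5 {2, 12, 6, 35, 18}.
    Root 12: left subtree has 1 node {2}, right has 3 {6, 35, 18}.
      Root 35: left subtree has 1 node {6}, right has 1 {18}.
  Root 25: left subtree has 2 nodes {9, 14}, right has 0 { }.
    Root 14: left subtree has 1 node {9}, right has 0 { }.

2 6 18 35 12 13 9 14 25 24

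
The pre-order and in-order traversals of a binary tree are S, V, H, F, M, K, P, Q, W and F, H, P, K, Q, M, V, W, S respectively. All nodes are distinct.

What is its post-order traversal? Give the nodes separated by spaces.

The first element of pre-order is the root; it splits in-order into left and right subtrees.
Root S: left subtree has 8 nodes {F, H, P, K, Q, M, V, W}, right has 0 { }.
  Root V: left subtree has 6 nodes {F, H, P, K, Q, M}, right has 1 {W}.
    Root H: left subtree has 1 node {F}, right has 4 {P, K, Q, M}.
      Root M: left subtree has 3 nodes {P, K, Q}, right has 0 { }.
        Root K: left subtree has 1 node {P}, right has 1 {Q}.

F P Q K M H W V S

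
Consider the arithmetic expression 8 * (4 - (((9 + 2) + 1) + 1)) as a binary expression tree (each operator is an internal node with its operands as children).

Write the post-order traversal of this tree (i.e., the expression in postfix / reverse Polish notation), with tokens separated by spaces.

8 4 9 2 + 1 + 1 + - *

Post-order on an expression tree gives postfix notation: for each operator, emit left operand, right operand, then the operator.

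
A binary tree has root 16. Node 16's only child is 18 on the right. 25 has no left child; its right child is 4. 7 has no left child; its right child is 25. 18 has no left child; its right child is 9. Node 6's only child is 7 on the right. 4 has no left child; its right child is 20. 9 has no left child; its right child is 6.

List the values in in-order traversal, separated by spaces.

16 18 9 6 7 25 4 20

In-order visits the left subtree, then the node, then the right subtree.
At 16: no left child.
Visit 16.
At 16: go right to 18.
  At 18: no left child.
  Visit 18.
  At 18: go right to 9.
    At 9: no left child.
    Visit 9.
    At 9: go right to 6.
      At 6: no left child.
      Visit 6.
      At 6: go right to 7.
        At 7: no left child.
        Visit 7.
        At 7: go right to 25.
          At 25: no left child.
          Visit 25.
          At 25: go right to 4.
            At 4: no left child.
            Visit 4.
            At 4: go right to 20.
              20 is a leaf — visit 20.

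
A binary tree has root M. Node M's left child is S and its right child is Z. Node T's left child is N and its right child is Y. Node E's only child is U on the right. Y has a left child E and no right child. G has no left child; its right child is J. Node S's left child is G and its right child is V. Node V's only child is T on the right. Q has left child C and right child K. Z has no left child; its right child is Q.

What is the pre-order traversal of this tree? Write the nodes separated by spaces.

Pre-order visits the node, then its left subtree, then its right subtree.
Visit M.
At M: go left to S.
  Visit S.
  At S: go left to G.
    Visit G.
    At G: no left child.
    At G: go right to J.
      J is a leaf — visit J.
  At S: go right to V.
    Visit V.
    At V: no left child.
    At V: go right to T.
      Visit T.
      At T: go left to N.
        N is a leaf — visit N.
      At T: go right to Y.
        Visit Y.
        At Y: go left to E.
          Visit E.
          At E: no left child.
          At E: go right to U.
            U is a leaf — visit U.
        At Y: no right child.
At M: go right to Z.
  Visit Z.
  At Z: no left child.
  At Z: go right to Q.
    Visit Q.
    At Q: go left to C.
      C is a leaf — visit C.
    At Q: go right to K.
      K is a leaf — visit K.

M S G J V T N Y E U Z Q C K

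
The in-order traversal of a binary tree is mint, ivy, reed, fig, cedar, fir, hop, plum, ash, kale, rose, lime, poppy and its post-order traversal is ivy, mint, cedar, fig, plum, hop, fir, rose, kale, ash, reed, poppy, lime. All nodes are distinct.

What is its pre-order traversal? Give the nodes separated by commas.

lime, reed, mint, ivy, ash, fir, fig, cedar, hop, plum, kale, rose, poppy

The last element of post-order is the root; it splits in-order into left and right subtrees.
Root lime: left subtree has 11 nodes {mint, ivy, reed, fig, cedar, fir, hop, plum, ash, kale, rose}, right has 1 {poppy}.
  Root reed: left subtree has 2 nodes {mint, ivy}, right has 8 {fig, cedar, fir, hop, plum, ash, kale, rose}.
    Root mint: left subtree has 0 nodes { }, right has 1 {ivy}.
    Root ash: left subtree has 5 nodes {fig, cedar, fir, hop, plum}, right has 2 {kale, rose}.
      Root fir: left subtree has 2 nodes {fig, cedar}, right has 2 {hop, plum}.
        Root fig: left subtree has 0 nodes { }, right has 1 {cedar}.
        Root hop: left subtree has 0 nodes { }, right has 1 {plum}.
      Root kale: left subtree has 0 nodes { }, right has 1 {rose}.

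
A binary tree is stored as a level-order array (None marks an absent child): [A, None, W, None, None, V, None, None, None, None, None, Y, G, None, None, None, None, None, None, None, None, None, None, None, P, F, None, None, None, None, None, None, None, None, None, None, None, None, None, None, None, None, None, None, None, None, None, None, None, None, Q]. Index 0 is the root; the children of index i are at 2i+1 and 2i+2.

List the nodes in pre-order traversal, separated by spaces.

A W V Y P Q G F

Pre-order visits the node, then its left subtree, then its right subtree.
Visit A.
At A: no left child.
At A: go right to W.
  Visit W.
  At W: go left to V.
    Visit V.
    At V: go left to Y.
      Visit Y.
      At Y: no left child.
      At Y: go right to P.
        Visit P.
        At P: no left child.
        At P: go right to Q.
          Q is a leaf — visit Q.
    At V: go right to G.
      Visit G.
      At G: go left to F.
        F is a leaf — visit F.
      At G: no right child.
  At W: no right child.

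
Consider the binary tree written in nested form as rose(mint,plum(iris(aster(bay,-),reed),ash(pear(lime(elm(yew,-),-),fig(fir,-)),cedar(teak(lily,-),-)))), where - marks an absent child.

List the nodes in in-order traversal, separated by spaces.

In-order visits the left subtree, then the node, then the right subtree.
At rose: go left to mint.
  mint is a leaf — visit mint.
Visit rose.
At rose: go right to plum.
  At plum: go left to iris.
    At iris: go left to aster.
      At aster: go left to bay.
        bay is a leaf — visit bay.
      Visit aster.
      At aster: no right child.
    Visit iris.
    At iris: go right to reed.
      reed is a leaf — visit reed.
  Visit plum.
  At plum: go right to ash.
    At ash: go left to pear.
      At pear: go left to lime.
        At lime: go left to elm.
          At elm: go left to yew.
            yew is a leaf — visit yew.
          Visit elm.
          At elm: no right child.
        Visit lime.
        At lime: no right child.
      Visit pear.
      At pear: go right to fig.
        At fig: go left to fir.
          fir is a leaf — visit fir.
        Visit fig.
        At fig: no right child.
    Visit ash.
    At ash: go right to cedar.
      At cedar: go left to teak.
        At teak: go left to lily.
          lily is a leaf — visit lily.
        Visit teak.
        At teak: no right child.
      Visit cedar.
      At cedar: no right child.

mint rose bay aster iris reed plum yew elm lime pear fir fig ash lily teak cedar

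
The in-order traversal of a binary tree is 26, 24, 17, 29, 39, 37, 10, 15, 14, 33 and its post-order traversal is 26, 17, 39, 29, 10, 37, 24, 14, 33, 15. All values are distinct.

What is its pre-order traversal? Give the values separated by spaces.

15 24 26 37 29 17 39 10 33 14

The last element of post-order is the root; it splits in-order into left and right subtrees.
Root 15: left subtree has 7 nodes {26, 24, 17, 29, 39, 37, 10}, right has 2 {14, 33}.
  Root 24: left subtree has 1 node {26}, right has 5 {17, 29, 39, 37, 10}.
    Root 37: left subtree has 3 nodes {17, 29, 39}, right has 1 {10}.
      Root 29: left subtree has 1 node {17}, right has 1 {39}.
  Root 33: left subtree has 1 node {14}, right has 0 { }.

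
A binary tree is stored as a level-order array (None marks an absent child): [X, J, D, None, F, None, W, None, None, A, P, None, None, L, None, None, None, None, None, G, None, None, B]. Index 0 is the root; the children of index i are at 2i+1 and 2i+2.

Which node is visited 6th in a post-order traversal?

J

Post-order visits the left subtree, then the right subtree, then the node.
At X: go left to J.
  At J: no left child.
  At J: go right to F.
    At F: go left to A.
      At A: go left to G.
        G is a leaf — visit G.
      At A: no right child.
      Visit A.
    At F: go right to P.
      At P: no left child.
      At P: go right to B.
        B is a leaf — visit B.
      Visit P.
    Visit F.
  Visit J.
At X: go right to D.
  At D: no left child.
  At D: go right to W.
    At W: go left to L.
      L is a leaf — visit L.
    At W: no right child.
    Visit W.
  Visit D.
Visit X.
Full post-order sequence: G, A, B, P, F, J, L, W, D, X.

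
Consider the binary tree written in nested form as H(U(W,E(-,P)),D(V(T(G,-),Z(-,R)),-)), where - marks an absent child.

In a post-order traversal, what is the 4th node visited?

Post-order visits the left subtree, then the right subtree, then the node.
At H: go left to U.
  At U: go left to W.
    W is a leaf — visit W.
  At U: go right to E.
    At E: no left child.
    At E: go right to P.
      P is a leaf — visit P.
    Visit E.
  Visit U.
At H: go right to D.
  At D: go left to V.
    At V: go left to T.
      At T: go left to G.
        G is a leaf — visit G.
      At T: no right child.
      Visit T.
    At V: go right to Z.
      At Z: no left child.
      At Z: go right to R.
        R is a leaf — visit R.
      Visit Z.
    Visit V.
  At D: no right child.
  Visit D.
Visit H.
Full post-order sequence: W, P, E, U, G, T, R, Z, V, D, H.

U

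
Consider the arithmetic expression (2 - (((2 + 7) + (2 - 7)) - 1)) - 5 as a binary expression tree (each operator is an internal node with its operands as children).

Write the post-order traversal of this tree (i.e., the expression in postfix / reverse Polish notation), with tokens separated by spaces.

2 2 7 + 2 7 - + 1 - - 5 -

Post-order on an expression tree gives postfix notation: for each operator, emit left operand, right operand, then the operator.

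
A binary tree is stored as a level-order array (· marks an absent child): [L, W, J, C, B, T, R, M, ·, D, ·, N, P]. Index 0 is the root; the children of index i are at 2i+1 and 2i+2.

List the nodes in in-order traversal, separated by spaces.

In-order visits the left subtree, then the node, then the right subtree.
At L: go left to W.
  At W: go left to C.
    At C: go left to M.
      M is a leaf — visit M.
    Visit C.
    At C: no right child.
  Visit W.
  At W: go right to B.
    At B: go left to D.
      D is a leaf — visit D.
    Visit B.
    At B: no right child.
Visit L.
At L: go right to J.
  At J: go left to T.
    At T: go left to N.
      N is a leaf — visit N.
    Visit T.
    At T: go right to P.
      P is a leaf — visit P.
  Visit J.
  At J: go right to R.
    R is a leaf — visit R.

M C W D B L N T P J R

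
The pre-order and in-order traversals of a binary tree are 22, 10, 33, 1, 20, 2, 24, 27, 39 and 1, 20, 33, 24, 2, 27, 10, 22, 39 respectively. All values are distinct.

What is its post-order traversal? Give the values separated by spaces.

20 1 24 27 2 33 10 39 22

The first element of pre-order is the root; it splits in-order into left and right subtrees.
Root 22: left subtree has 7 nodes {1, 20, 33, 24, 2, 27, 10}, right has 1 {39}.
  Root 10: left subtree has 6 nodes {1, 20, 33, 24, 2, 27}, right has 0 { }.
    Root 33: left subtree has 2 nodes {1, 20}, right has 3 {24, 2, 27}.
      Root 1: left subtree has 0 nodes { }, right has 1 {20}.
      Root 2: left subtree has 1 node {24}, right has 1 {27}.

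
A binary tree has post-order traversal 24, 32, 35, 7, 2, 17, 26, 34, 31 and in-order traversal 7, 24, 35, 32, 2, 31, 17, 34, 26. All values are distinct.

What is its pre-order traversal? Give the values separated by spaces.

The last element of post-order is the root; it splits in-order into left and right subtrees.
Root 31: left subtree has 5 nodes {7, 24, 35, 32, 2}, right has 3 {17, 34, 26}.
  Root 2: left subtree has 4 nodes {7, 24, 35, 32}, right has 0 { }.
    Root 7: left subtree has 0 nodes { }, right has 3 {24, 35, 32}.
      Root 35: left subtree has 1 node {24}, right has 1 {32}.
  Root 34: left subtree has 1 node {17}, right has 1 {26}.

31 2 7 35 24 32 34 17 26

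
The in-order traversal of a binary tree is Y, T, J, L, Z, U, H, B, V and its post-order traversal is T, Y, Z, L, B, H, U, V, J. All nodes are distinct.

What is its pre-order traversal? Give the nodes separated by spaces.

The last element of post-order is the root; it splits in-order into left and right subtrees.
Root J: left subtree has 2 nodes {Y, T}, right has 6 {L, Z, U, H, B, V}.
  Root Y: left subtree has 0 nodes { }, right has 1 {T}.
  Root V: left subtree has 5 nodes {L, Z, U, H, B}, right has 0 { }.
    Root U: left subtree has 2 nodes {L, Z}, right has 2 {H, B}.
      Root L: left subtree has 0 nodes { }, right has 1 {Z}.
      Root H: left subtree has 0 nodes { }, right has 1 {B}.

J Y T V U L Z H B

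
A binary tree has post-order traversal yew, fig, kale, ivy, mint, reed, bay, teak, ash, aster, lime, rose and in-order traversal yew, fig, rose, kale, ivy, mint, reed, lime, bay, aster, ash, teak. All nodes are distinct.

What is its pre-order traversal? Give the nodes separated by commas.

The last element of post-order is the root; it splits in-order into left and right subtrees.
Root rose: left subtree has 2 nodes {yew, fig}, right has 9 {kale, ivy, mint, reed, lime, bay, aster, ash, teak}.
  Root fig: left subtree has 1 node {yew}, right has 0 { }.
  Root lime: left subtree has 4 nodes {kale, ivy, mint, reed}, right has 4 {bay, aster, ash, teak}.
    Root reed: left subtree has 3 nodes {kale, ivy, mint}, right has 0 { }.
      Root mint: left subtree has 2 nodes {kale, ivy}, right has 0 { }.
        Root ivy: left subtree has 1 node {kale}, right has 0 { }.
    Root aster: left subtree has 1 node {bay}, right has 2 {ash, teak}.
      Root ash: left subtree has 0 nodes { }, right has 1 {teak}.

rose, fig, yew, lime, reed, mint, ivy, kale, aster, bay, ash, teak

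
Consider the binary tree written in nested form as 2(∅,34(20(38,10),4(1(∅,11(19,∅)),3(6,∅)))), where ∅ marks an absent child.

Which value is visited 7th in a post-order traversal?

6

Post-order visits the left subtree, then the right subtree, then the node.
At 2: no left child.
At 2: go right to 34.
  At 34: go left to 20.
    At 20: go left to 38.
      38 is a leaf — visit 38.
    At 20: go right to 10.
      10 is a leaf — visit 10.
    Visit 20.
  At 34: go right to 4.
    At 4: go left to 1.
      At 1: no left child.
      At 1: go right to 11.
        At 11: go left to 19.
          19 is a leaf — visit 19.
        At 11: no right child.
        Visit 11.
      Visit 1.
    At 4: go right to 3.
      At 3: go left to 6.
        6 is a leaf — visit 6.
      At 3: no right child.
      Visit 3.
    Visit 4.
  Visit 34.
Visit 2.
Full post-order sequence: 38, 10, 20, 19, 11, 1, 6, 3, 4, 34, 2.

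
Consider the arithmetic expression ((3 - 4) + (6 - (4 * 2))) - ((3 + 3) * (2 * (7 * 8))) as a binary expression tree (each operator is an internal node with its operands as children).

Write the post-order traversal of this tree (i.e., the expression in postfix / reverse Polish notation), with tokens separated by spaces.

3 4 - 6 4 2 * - + 3 3 + 2 7 8 * * * -

Post-order on an expression tree gives postfix notation: for each operator, emit left operand, right operand, then the operator.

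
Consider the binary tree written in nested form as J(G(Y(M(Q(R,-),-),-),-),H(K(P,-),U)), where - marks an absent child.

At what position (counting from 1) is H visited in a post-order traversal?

9

Post-order visits the left subtree, then the right subtree, then the node.
At J: go left to G.
  At G: go left to Y.
    At Y: go left to M.
      At M: go left to Q.
        At Q: go left to R.
          R is a leaf — visit R.
        At Q: no right child.
        Visit Q.
      At M: no right child.
      Visit M.
    At Y: no right child.
    Visit Y.
  At G: no right child.
  Visit G.
At J: go right to H.
  At H: go left to K.
    At K: go left to P.
      P is a leaf — visit P.
    At K: no right child.
    Visit K.
  At H: go right to U.
    U is a leaf — visit U.
  Visit H.
Visit J.
Full post-order sequence: R, Q, M, Y, G, P, K, U, H, J.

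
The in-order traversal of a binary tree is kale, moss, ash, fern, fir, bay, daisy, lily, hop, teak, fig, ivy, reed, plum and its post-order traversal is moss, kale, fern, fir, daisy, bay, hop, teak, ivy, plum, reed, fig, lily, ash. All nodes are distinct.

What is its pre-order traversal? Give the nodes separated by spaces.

The last element of post-order is the root; it splits in-order into left and right subtrees.
Root ash: left subtree has 2 nodes {kale, moss}, right has 11 {fern, fir, bay, daisy, lily, hop, teak, fig, ivy, reed, plum}.
  Root kale: left subtree has 0 nodes { }, right has 1 {moss}.
  Root lily: left subtree has 4 nodes {fern, fir, bay, daisy}, right has 6 {hop, teak, fig, ivy, reed, plum}.
    Root bay: left subtree has 2 nodes {fern, fir}, right has 1 {daisy}.
      Root fir: left subtree has 1 node {fern}, right has 0 { }.
    Root fig: left subtree has 2 nodes {hop, teak}, right has 3 {ivy, reed, plum}.
      Root teak: left subtree has 1 node {hop}, right has 0 { }.
      Root reed: left subtree has 1 node {ivy}, right has 1 {plum}.

ash kale moss lily bay fir fern daisy fig teak hop reed ivy plum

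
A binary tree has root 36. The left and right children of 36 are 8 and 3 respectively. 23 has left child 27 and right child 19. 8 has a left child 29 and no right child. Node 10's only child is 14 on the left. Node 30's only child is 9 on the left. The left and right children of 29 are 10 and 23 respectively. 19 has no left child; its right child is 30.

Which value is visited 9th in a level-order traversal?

19

Level-order visits nodes level by level from the root, left to right within each level.
Level 0: 36
Level 1: 8, 3
Level 2: 29
Level 3: 10, 23
Level 4: 14, 27, 19
Level 5: 30
Level 6: 9
Full level-order sequence: 36, 8, 3, 29, 10, 23, 14, 27, 19, 30, 9.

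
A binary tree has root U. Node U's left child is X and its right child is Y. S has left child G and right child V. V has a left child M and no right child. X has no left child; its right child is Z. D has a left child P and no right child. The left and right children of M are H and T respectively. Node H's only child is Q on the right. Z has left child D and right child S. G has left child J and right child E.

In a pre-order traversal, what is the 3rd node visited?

Z

Pre-order visits the node, then its left subtree, then its right subtree.
Visit U.
At U: go left to X.
  Visit X.
  At X: no left child.
  At X: go right to Z.
    Visit Z.
    At Z: go left to D.
      Visit D.
      At D: go left to P.
        P is a leaf — visit P.
      At D: no right child.
    At Z: go right to S.
      Visit S.
      At S: go left to G.
        Visit G.
        At G: go left to J.
          J is a leaf — visit J.
        At G: go right to E.
          E is a leaf — visit E.
      At S: go right to V.
        Visit V.
        At V: go left to M.
          Visit M.
          At M: go left to H.
            Visit H.
            At H: no left child.
            At H: go right to Q.
              Q is a leaf — visit Q.
          At M: go right to T.
            T is a leaf — visit T.
        At V: no right child.
At U: go right to Y.
  Y is a leaf — visit Y.
Full pre-order sequence: U, X, Z, D, P, S, G, J, E, V, M, H, Q, T, Y.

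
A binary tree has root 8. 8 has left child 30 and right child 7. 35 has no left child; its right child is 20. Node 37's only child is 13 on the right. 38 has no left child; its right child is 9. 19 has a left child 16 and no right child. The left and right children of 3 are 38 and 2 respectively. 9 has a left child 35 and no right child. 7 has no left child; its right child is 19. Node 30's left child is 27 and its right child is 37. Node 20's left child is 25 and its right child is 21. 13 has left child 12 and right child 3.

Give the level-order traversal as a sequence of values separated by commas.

8, 30, 7, 27, 37, 19, 13, 16, 12, 3, 38, 2, 9, 35, 20, 25, 21

Level-order visits nodes level by level from the root, left to right within each level.
Level 0: 8
Level 1: 30, 7
Level 2: 27, 37, 19
Level 3: 13, 16
Level 4: 12, 3
Level 5: 38, 2
Level 6: 9
Level 7: 35
Level 8: 20
Level 9: 25, 21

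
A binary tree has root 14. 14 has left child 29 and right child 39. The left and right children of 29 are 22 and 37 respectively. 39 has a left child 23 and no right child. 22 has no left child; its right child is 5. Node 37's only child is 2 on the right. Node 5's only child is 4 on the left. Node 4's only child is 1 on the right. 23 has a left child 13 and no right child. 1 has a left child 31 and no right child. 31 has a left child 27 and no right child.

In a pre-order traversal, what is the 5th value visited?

4

Pre-order visits the node, then its left subtree, then its right subtree.
Visit 14.
At 14: go left to 29.
  Visit 29.
  At 29: go left to 22.
    Visit 22.
    At 22: no left child.
    At 22: go right to 5.
      Visit 5.
      At 5: go left to 4.
        Visit 4.
        At 4: no left child.
        At 4: go right to 1.
          Visit 1.
          At 1: go left to 31.
            Visit 31.
            At 31: go left to 27.
              27 is a leaf — visit 27.
            At 31: no right child.
          At 1: no right child.
      At 5: no right child.
  At 29: go right to 37.
    Visit 37.
    At 37: no left child.
    At 37: go right to 2.
      2 is a leaf — visit 2.
At 14: go right to 39.
  Visit 39.
  At 39: go left to 23.
    Visit 23.
    At 23: go left to 13.
      13 is a leaf — visit 13.
    At 23: no right child.
  At 39: no right child.
Full pre-order sequence: 14, 29, 22, 5, 4, 1, 31, 27, 37, 2, 39, 23, 13.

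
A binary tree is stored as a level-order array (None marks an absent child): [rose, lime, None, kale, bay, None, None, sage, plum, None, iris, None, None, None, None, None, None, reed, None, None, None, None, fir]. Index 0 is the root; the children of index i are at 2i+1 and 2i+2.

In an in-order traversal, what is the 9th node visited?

rose

In-order visits the left subtree, then the node, then the right subtree.
At rose: go left to lime.
  At lime: go left to kale.
    At kale: go left to sage.
      sage is a leaf — visit sage.
    Visit kale.
    At kale: go right to plum.
      At plum: go left to reed.
        reed is a leaf — visit reed.
      Visit plum.
      At plum: no right child.
  Visit lime.
  At lime: go right to bay.
    At bay: no left child.
    Visit bay.
    At bay: go right to iris.
      At iris: no left child.
      Visit iris.
      At iris: go right to fir.
        fir is a leaf — visit fir.
Visit rose.
At rose: no right child.
Full in-order sequence: sage, kale, reed, plum, lime, bay, iris, fir, rose.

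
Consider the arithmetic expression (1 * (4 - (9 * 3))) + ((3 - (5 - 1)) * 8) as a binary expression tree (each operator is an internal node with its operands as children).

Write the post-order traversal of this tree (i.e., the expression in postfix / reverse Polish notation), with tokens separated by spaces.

Post-order on an expression tree gives postfix notation: for each operator, emit left operand, right operand, then the operator.

1 4 9 3 * - * 3 5 1 - - 8 * +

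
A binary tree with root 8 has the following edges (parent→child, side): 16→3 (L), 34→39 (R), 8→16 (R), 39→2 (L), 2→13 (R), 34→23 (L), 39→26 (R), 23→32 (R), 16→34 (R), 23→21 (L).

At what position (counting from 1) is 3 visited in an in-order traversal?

In-order visits the left subtree, then the node, then the right subtree.
At 8: no left child.
Visit 8.
At 8: go right to 16.
  At 16: go left to 3.
    3 is a leaf — visit 3.
  Visit 16.
  At 16: go right to 34.
    At 34: go left to 23.
      At 23: go left to 21.
        21 is a leaf — visit 21.
      Visit 23.
      At 23: go right to 32.
        32 is a leaf — visit 32.
    Visit 34.
    At 34: go right to 39.
      At 39: go left to 2.
        At 2: no left child.
        Visit 2.
        At 2: go right to 13.
          13 is a leaf — visit 13.
      Visit 39.
      At 39: go right to 26.
        26 is a leaf — visit 26.
Full in-order sequence: 8, 3, 16, 21, 23, 32, 34, 2, 13, 39, 26.

2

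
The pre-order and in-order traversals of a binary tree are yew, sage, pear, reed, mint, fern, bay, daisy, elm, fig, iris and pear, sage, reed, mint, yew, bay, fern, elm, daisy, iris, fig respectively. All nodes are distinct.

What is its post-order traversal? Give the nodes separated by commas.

pear, mint, reed, sage, bay, elm, iris, fig, daisy, fern, yew

The first element of pre-order is the root; it splits in-order into left and right subtrees.
Root yew: left subtree has 4 nodes {pear, sage, reed, mint}, right has 6 {bay, fern, elm, daisy, iris, fig}.
  Root sage: left subtree has 1 node {pear}, right has 2 {reed, mint}.
    Root reed: left subtree has 0 nodes { }, right has 1 {mint}.
  Root fern: left subtree has 1 node {bay}, right has 4 {elm, daisy, iris, fig}.
    Root daisy: left subtree has 1 node {elm}, right has 2 {iris, fig}.
      Root fig: left subtree has 1 node {iris}, right has 0 { }.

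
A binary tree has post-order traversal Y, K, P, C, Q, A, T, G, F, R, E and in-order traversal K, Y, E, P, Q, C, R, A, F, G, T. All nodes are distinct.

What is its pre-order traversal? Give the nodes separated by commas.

E, K, Y, R, Q, P, C, F, A, G, T

The last element of post-order is the root; it splits in-order into left and right subtrees.
Root E: left subtree has 2 nodes {K, Y}, right has 8 {P, Q, C, R, A, F, G, T}.
  Root K: left subtree has 0 nodes { }, right has 1 {Y}.
  Root R: left subtree has 3 nodes {P, Q, C}, right has 4 {A, F, G, T}.
    Root Q: left subtree has 1 node {P}, right has 1 {C}.
    Root F: left subtree has 1 node {A}, right has 2 {G, T}.
      Root G: left subtree has 0 nodes { }, right has 1 {T}.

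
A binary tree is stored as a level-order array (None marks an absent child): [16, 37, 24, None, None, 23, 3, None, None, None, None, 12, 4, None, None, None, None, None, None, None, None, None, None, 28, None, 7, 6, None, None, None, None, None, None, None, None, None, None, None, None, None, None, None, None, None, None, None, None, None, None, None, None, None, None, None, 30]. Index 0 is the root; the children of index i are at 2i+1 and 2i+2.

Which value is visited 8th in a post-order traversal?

23

Post-order visits the left subtree, then the right subtree, then the node.
At 16: go left to 37.
  37 is a leaf — visit 37.
At 16: go right to 24.
  At 24: go left to 23.
    At 23: go left to 12.
      At 12: go left to 28.
        28 is a leaf — visit 28.
      At 12: no right child.
      Visit 12.
    At 23: go right to 4.
      At 4: go left to 7.
        7 is a leaf — visit 7.
      At 4: go right to 6.
        At 6: no left child.
        At 6: go right to 30.
          30 is a leaf — visit 30.
        Visit 6.
      Visit 4.
    Visit 23.
  At 24: go right to 3.
    3 is a leaf — visit 3.
  Visit 24.
Visit 16.
Full post-order sequence: 37, 28, 12, 7, 30, 6, 4, 23, 3, 24, 16.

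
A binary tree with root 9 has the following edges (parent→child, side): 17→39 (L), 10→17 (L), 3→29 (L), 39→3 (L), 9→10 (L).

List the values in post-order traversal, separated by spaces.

29 3 39 17 10 9

Post-order visits the left subtree, then the right subtree, then the node.
At 9: go left to 10.
  At 10: go left to 17.
    At 17: go left to 39.
      At 39: go left to 3.
        At 3: go left to 29.
          29 is a leaf — visit 29.
        At 3: no right child.
        Visit 3.
      At 39: no right child.
      Visit 39.
    At 17: no right child.
    Visit 17.
  At 10: no right child.
  Visit 10.
At 9: no right child.
Visit 9.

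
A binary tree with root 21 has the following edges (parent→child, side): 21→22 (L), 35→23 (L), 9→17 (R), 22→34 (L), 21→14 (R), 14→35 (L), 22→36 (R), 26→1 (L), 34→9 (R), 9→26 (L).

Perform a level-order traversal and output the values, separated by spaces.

21 22 14 34 36 35 9 23 26 17 1

Level-order visits nodes level by level from the root, left to right within each level.
Level 0: 21
Level 1: 22, 14
Level 2: 34, 36, 35
Level 3: 9, 23
Level 4: 26, 17
Level 5: 1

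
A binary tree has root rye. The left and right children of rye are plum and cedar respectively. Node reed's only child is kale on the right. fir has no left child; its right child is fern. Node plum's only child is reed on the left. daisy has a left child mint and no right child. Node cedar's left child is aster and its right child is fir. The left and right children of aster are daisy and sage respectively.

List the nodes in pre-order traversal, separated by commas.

rye, plum, reed, kale, cedar, aster, daisy, mint, sage, fir, fern

Pre-order visits the node, then its left subtree, then its right subtree.
Visit rye.
At rye: go left to plum.
  Visit plum.
  At plum: go left to reed.
    Visit reed.
    At reed: no left child.
    At reed: go right to kale.
      kale is a leaf — visit kale.
  At plum: no right child.
At rye: go right to cedar.
  Visit cedar.
  At cedar: go left to aster.
    Visit aster.
    At aster: go left to daisy.
      Visit daisy.
      At daisy: go left to mint.
        mint is a leaf — visit mint.
      At daisy: no right child.
    At aster: go right to sage.
      sage is a leaf — visit sage.
  At cedar: go right to fir.
    Visit fir.
    At fir: no left child.
    At fir: go right to fern.
      fern is a leaf — visit fern.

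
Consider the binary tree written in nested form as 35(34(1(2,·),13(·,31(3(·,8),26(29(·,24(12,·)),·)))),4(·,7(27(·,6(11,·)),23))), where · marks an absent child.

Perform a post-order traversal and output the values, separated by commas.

2, 1, 8, 3, 12, 24, 29, 26, 31, 13, 34, 11, 6, 27, 23, 7, 4, 35

Post-order visits the left subtree, then the right subtree, then the node.
At 35: go left to 34.
  At 34: go left to 1.
    At 1: go left to 2.
      2 is a leaf — visit 2.
    At 1: no right child.
    Visit 1.
  At 34: go right to 13.
    At 13: no left child.
    At 13: go right to 31.
      At 31: go left to 3.
        At 3: no left child.
        At 3: go right to 8.
          8 is a leaf — visit 8.
        Visit 3.
      At 31: go right to 26.
        At 26: go left to 29.
          At 29: no left child.
          At 29: go right to 24.
            At 24: go left to 12.
              12 is a leaf — visit 12.
            At 24: no right child.
            Visit 24.
          Visit 29.
        At 26: no right child.
        Visit 26.
      Visit 31.
    Visit 13.
  Visit 34.
At 35: go right to 4.
  At 4: no left child.
  At 4: go right to 7.
    At 7: go left to 27.
      At 27: no left child.
      At 27: go right to 6.
        At 6: go left to 11.
          11 is a leaf — visit 11.
        At 6: no right child.
        Visit 6.
      Visit 27.
    At 7: go right to 23.
      23 is a leaf — visit 23.
    Visit 7.
  Visit 4.
Visit 35.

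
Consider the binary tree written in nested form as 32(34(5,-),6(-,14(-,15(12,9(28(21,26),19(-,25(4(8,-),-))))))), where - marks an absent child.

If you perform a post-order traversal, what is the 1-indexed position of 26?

5

Post-order visits the left subtree, then the right subtree, then the node.
At 32: go left to 34.
  At 34: go left to 5.
    5 is a leaf — visit 5.
  At 34: no right child.
  Visit 34.
At 32: go right to 6.
  At 6: no left child.
  At 6: go right to 14.
    At 14: no left child.
    At 14: go right to 15.
      At 15: go left to 12.
        12 is a leaf — visit 12.
      At 15: go right to 9.
        At 9: go left to 28.
          At 28: go left to 21.
            21 is a leaf — visit 21.
          At 28: go right to 26.
            26 is a leaf — visit 26.
          Visit 28.
        At 9: go right to 19.
          At 19: no left child.
          At 19: go right to 25.
            At 25: go left to 4.
              At 4: go left to 8.
                8 is a leaf — visit 8.
              At 4: no right child.
              Visit 4.
            At 25: no right child.
            Visit 25.
          Visit 19.
        Visit 9.
      Visit 15.
    Visit 14.
  Visit 6.
Visit 32.
Full post-order sequence: 5, 34, 12, 21, 26, 28, 8, 4, 25, 19, 9, 15, 14, 6, 32.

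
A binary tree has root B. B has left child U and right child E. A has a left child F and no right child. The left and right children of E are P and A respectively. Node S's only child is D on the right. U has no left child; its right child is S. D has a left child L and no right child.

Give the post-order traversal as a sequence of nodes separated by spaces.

Post-order visits the left subtree, then the right subtree, then the node.
At B: go left to U.
  At U: no left child.
  At U: go right to S.
    At S: no left child.
    At S: go right to D.
      At D: go left to L.
        L is a leaf — visit L.
      At D: no right child.
      Visit D.
    Visit S.
  Visit U.
At B: go right to E.
  At E: go left to P.
    P is a leaf — visit P.
  At E: go right to A.
    At A: go left to F.
      F is a leaf — visit F.
    At A: no right child.
    Visit A.
  Visit E.
Visit B.

L D S U P F A E B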